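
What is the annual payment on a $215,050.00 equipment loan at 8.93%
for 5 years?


Formula: PMT = PV * r / (1 - (1+r)^(-n))
Denominator: 1 - (1 + 0.0893)^(-5) = 0.347978
Numerator: $215,050.00 * 0.0893 = 19203.965
PMT = 19203.965 / 0.347978 = $55,187.35

$55,187.35


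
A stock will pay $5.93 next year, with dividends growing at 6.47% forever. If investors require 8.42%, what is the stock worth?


Formula: P = D1 / (r - g)
Spread: r - g = 0.0842 - 0.0647 = 0.0195
Substituting: P = $5.93 / 0.0195
P = $304.10

$304.10


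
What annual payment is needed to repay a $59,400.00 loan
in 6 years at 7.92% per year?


Formula: PMT = PV * r / (1 - (1+r)^(-n))
Denominator: 1 - (1 + 0.0792)^(-6) = 0.367022
Numerator: $59,400.00 * 0.0792 = 4704.48
PMT = 4704.48 / 0.367022 = $12,817.97

$12,817.97


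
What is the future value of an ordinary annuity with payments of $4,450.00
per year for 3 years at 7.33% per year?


Formula: FV = PMT * ((1+r)^n - 1) / r
Growth factor: (1 + 0.0733)^3 = 1.236413
Numerator: 1.236413 - 1 = 0.236413
FV = $4,450.00 * 0.236413 / 0.0733 = $14,352.46

$14,352.46


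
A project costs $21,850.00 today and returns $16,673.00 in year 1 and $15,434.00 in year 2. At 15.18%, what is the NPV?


Formula: NPV = C0 + C1/(1+r) + C2/(1+r)^2
Discount C1: $16,673.00 / (1 + 0.1518) = $14,475.60
Discount C2: $15,434.00 / (1 + 0.1518)^2 = $11,633.87
NPV = -$21,850.00 + $14,475.60 + $11,633.87 = $4,259.48

$4,259.48


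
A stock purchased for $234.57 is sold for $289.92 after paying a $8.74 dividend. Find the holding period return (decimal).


Formula: HPR = (P1 - P0 + D) / P0
Gain: $289.92 - $234.57 + $8.74 = $64.09
HPR = $64.09 / $234.57 = 0.2732

0.2732


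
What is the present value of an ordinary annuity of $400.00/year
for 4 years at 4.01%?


Formula: PV = PMT * (1 - (1+r)^(-n)) / r
Discount factor: (1 + 0.0401)^(-4) = 0.854475
Bracket: 1 - 0.854475 = 0.145525
PV = $400.00 * 0.145525 / 0.0401 = $1,451.62

$1,451.62


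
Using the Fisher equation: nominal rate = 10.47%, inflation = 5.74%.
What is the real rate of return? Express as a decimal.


Formula: (1 + r_real) = (1 + r_nom) / (1 + inflation)
Substituting: (1 + r_real) = 1.1047 / 1.0574
(1 + r_real) = 1.044732
r_real = 1.044732 - 1 = 0.044732

0.044732


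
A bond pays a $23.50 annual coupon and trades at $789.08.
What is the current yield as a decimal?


Formula: Current yield = annual coupon / price
Substituting: CY = $23.50 / $789.08
CY = 0.029782

0.029782


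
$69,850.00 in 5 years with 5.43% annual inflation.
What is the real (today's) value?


Formula: Real value = nominal / (1 + inflation)^years
Price level: (1 + 0.0543)^5 = 1.30263
Real value = $69,850.00 / 1.30263 = $53,622.29

$53,622.29


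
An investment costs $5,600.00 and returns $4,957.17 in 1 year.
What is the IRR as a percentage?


Formula: IRR = C1/C0 - 1
Substituting: IRR = $4,957.17 / $5,600.00 - 1
Ratio: 0.885209 - 1 = -0.114791
IRR = -11.4791%

-11.4791%


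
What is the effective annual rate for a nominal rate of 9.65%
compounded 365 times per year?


Formula: EAR = (1 + r/m)^m - 1
Period rate: r/m = 0.0965 / 365 = 0.000264
Compounding: (1 + 0.000264)^365 = 1.101296
EAR = 1.101296 - 1 = 0.101296

0.101296


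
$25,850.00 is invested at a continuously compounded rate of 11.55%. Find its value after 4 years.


Formula: FV = P * e^(r*t)
Exponent: r*t = 0.1155 * 4 = 0.462
e^(0.462) = 1.587245
FV = $25,850.00 * 1.587245 = $41,030.29

$41,030.29


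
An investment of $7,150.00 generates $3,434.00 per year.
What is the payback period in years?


Formula: Payback = investment / annual cash flow
Substituting: Payback = $7,150.00 / $3,434.00
Payback = 2.0821 years

2.0821 years


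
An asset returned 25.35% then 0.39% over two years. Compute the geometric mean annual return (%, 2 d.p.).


Formula: Geometric mean = ((1+r1)*(1+r2))^(1/2) - 1
Product: (1 + 0.2535) * (1 + 0.0039) = 1.2535 * 1.0039 = 1.258389
Square root: 1.258389^0.5 = 1.121779
Geometric mean = 1.121779 - 1 = 0.121779
As percentage: 12.18%

12.18%


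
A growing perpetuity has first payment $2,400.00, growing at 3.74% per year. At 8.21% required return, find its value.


Formula: PV = C / (r - g)
Spread: r - g = 0.0821 - 0.0374 = 0.0447
Substituting: PV = $2,400.00 / 0.0447
PV = $53,691.28

$53,691.28


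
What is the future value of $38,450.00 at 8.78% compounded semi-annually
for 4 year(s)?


Formula: FV = P * (1 + r/m)^(m*t)
Period rate: r/m = 0.0878 / 2 = 0.0439
Total periods: m*t = 2 * 4 = 8
Growth factor: (1 + 0.0439)^8 = 1.410169
FV = $38,450.00 * 1.410169 = $54,221.00

$54,221.00


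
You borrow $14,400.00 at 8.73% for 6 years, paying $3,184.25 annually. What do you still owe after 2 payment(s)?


Formula: Balance = PV*(1+r)^k - PMT*((1+r)^k - 1)/r
Growth: (1 + 0.0873)^2 = 1.182221
Accumulated factor: ((1+r)^k - 1)/r = 2.0873
Balance = $14,400.00 * 1.182221 - $3,184.25 * 2.0873
Balance = $10,377.50

$10,377.50


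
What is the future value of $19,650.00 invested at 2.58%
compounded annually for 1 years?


Formula: FV = P * (1 + r)^n
Substituting: FV = $19,650.00 * (1 + 0.0258)^1
Growth factor: (1.0258)^1 = 1.0258
FV = $19,650.00 * 1.0258 = $20,156.97

$20,156.97


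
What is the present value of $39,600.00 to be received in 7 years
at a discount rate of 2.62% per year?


Formula: PV = FV / (1 + r)^n
Substituting: PV = $39,600.00 / (1 + 0.0262)^7
Discount factor: (1.0262)^7 = 1.198461
PV = $39,600.00 / 1.198461 = $33,042.36

$33,042.36


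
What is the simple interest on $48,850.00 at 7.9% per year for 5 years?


Formula: I = P * r * t
Substituting: I = $48,850.00 * 0.079 * 5
Step: I = $48,850.00 * 0.395
I = $19,295.75

$19,295.75


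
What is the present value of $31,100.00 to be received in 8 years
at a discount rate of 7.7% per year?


Formula: PV = FV / (1 + r)^n
Substituting: PV = $31,100.00 / (1 + 0.077)^8
Discount factor: (1.077)^8 = 1.810196
PV = $31,100.00 / 1.810196 = $17,180.46

$17,180.46


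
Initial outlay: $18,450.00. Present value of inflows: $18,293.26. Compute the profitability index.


Formula: PI = PV(cash flows) / initial investment
Substituting: PI = $18,293.26 / $18,450.00
PI = 0.9915

0.9915


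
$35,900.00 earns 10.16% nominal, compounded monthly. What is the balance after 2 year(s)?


Formula: FV = P * (1 + r/m)^(m*t)
Period rate: r/m = 0.1016 / 12 = 0.008467
Total periods: m*t = 12 * 2 = 24
Growth factor: (1 + 0.008467)^24 = 1.22427
FV = $35,900.00 * 1.22427 = $43,951.29

$43,951.29


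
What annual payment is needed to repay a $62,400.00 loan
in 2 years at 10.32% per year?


Formula: PMT = PV * r / (1 - (1+r)^(-n))
Denominator: 1 - (1 + 0.1032)^(-2) = 0.178341
Numerator: $62,400.00 * 0.1032 = 6439.68
PMT = 6439.68 / 0.178341 = $36,108.76

$36,108.76


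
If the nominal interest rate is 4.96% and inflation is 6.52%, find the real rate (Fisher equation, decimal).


Formula: (1 + r_real) = (1 + r_nom) / (1 + inflation)
Substituting: (1 + r_real) = 1.0496 / 1.0652
(1 + r_real) = 0.985355
r_real = 0.985355 - 1 = -0.014645

-0.014645


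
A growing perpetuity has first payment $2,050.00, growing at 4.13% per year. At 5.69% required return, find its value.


Formula: PV = C / (r - g)
Spread: r - g = 0.0569 - 0.0413 = 0.0156
Substituting: PV = $2,050.00 / 0.0156
PV = $131,410.26

$131,410.26


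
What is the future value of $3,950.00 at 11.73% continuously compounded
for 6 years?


Formula: FV = P * e^(r*t)
Exponent: r*t = 0.1173 * 6 = 0.7038
e^(0.7038) = 2.02142
FV = $3,950.00 * 2.02142 = $7,984.61

$7,984.61


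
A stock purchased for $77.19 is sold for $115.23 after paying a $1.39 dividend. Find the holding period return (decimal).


Formula: HPR = (P1 - P0 + D) / P0
Gain: $115.23 - $77.19 + $1.39 = $39.43
HPR = $39.43 / $77.19 = 0.5108

0.5108


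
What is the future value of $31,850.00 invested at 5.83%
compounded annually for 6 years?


Formula: FV = P * (1 + r)^n
Substituting: FV = $31,850.00 * (1 + 0.0583)^6
Growth factor: (1.0583)^6 = 1.404924
FV = $31,850.00 * 1.404924 = $44,746.82

$44,746.82


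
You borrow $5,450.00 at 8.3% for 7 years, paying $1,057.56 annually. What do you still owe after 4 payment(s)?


Formula: Balance = PV*(1+r)^k - PMT*((1+r)^k - 1)/r
Growth: (1 + 0.083)^4 = 1.375669
Accumulated factor: ((1+r)^k - 1)/r = 4.526128
Balance = $5,450.00 * 1.375669 - $1,057.56 * 4.526128
Balance = $2,710.74

$2,710.74


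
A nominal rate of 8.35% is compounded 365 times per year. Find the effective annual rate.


Formula: EAR = (1 + r/m)^m - 1
Period rate: r/m = 0.0835 / 365 = 0.000229
Compounding: (1 + 0.000229)^365 = 1.087075
EAR = 1.087075 - 1 = 0.087075

0.087075


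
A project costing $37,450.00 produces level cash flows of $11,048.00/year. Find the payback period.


Formula: Payback = investment / annual cash flow
Substituting: Payback = $37,450.00 / $11,048.00
Payback = 3.3898 years

3.3898 years


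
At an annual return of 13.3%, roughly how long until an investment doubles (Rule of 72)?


Formula: Years ≈ 72 / r
Substituting: Years ≈ 72 / 13.3
Years ≈ 5.4

5.4 years


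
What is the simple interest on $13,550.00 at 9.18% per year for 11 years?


Formula: I = P * r * t
Substituting: I = $13,550.00 * 0.0918 * 11
Step: I = $13,550.00 * 1.0098
I = $13,682.79

$13,682.79


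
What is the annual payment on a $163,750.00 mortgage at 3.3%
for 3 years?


Formula: PMT = PV * r / (1 - (1+r)^(-n))
Denominator: 1 - (1 + 0.033)^(-3) = 0.092808
Numerator: $163,750.00 * 0.033 = 5403.75
PMT = 5403.75 / 0.092808 = $58,224.81

$58,224.81


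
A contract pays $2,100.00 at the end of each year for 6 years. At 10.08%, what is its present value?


Formula: PV = PMT * (1 - (1+r)^(-n)) / r
Discount factor: (1 + 0.1008)^(-6) = 0.562017
Bracket: 1 - 0.562017 = 0.437983
PV = $2,100.00 * 0.437983 / 0.1008 = $9,124.65

$9,124.65


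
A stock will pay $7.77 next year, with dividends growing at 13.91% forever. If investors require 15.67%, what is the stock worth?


Formula: P = D1 / (r - g)
Spread: r - g = 0.1567 - 0.1391 = 0.0176
Substituting: P = $7.77 / 0.0176
P = $441.48

$441.48


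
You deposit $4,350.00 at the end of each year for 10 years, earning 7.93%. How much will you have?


Formula: FV = PMT * ((1+r)^n - 1) / r
Growth factor: (1 + 0.0793)^10 = 2.144973
Numerator: 2.144973 - 1 = 1.144973
FV = $4,350.00 * 1.144973 / 0.0793 = $62,807.46

$62,807.46


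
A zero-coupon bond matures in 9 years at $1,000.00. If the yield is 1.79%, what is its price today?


Formula: Price = FV / (1 + r)^n
Substituting: Price = $1,000.00 / (1 + 0.0179)^9
Discount factor: (1.0179)^9 = 1.17313
Price = $1,000.00 / 1.17313 = $852.42

$852.42


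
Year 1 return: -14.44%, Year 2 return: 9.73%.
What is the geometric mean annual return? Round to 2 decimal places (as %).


Formula: Geometric mean = ((1+r1)*(1+r2))^(1/2) - 1
Product: (1 + -0.1444) * (1 + 0.0973) = 0.8556 * 1.0973 = 0.93885
Square root: 0.93885^0.5 = 0.968943
Geometric mean = 0.968943 - 1 = -0.031057
As percentage: -3.11%

-3.11%


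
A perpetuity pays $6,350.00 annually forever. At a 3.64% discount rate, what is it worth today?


Formula: PV = C / r
Substituting: PV = $6,350.00 / 0.0364
PV = $174,450.55

$174,450.55


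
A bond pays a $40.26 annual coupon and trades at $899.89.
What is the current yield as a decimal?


Formula: Current yield = annual coupon / price
Substituting: CY = $40.26 / $899.89
CY = 0.044739

0.044739


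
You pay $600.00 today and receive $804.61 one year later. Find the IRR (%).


Formula: IRR = C1/C0 - 1
Substituting: IRR = $804.61 / $600.00 - 1
Ratio: 1.341017 - 1 = 0.341017
IRR = 34.1017%

34.1017%


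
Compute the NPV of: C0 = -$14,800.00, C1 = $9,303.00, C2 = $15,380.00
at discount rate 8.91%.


Formula: NPV = C0 + C1/(1+r) + C2/(1+r)^2
Discount C1: $9,303.00 / (1 + 0.0891) = $8,541.92
Discount C2: $15,380.00 / (1 + 0.0891)^2 = $12,966.44
NPV = -$14,800.00 + $8,541.92 + $12,966.44 = $6,708.36

$6,708.36


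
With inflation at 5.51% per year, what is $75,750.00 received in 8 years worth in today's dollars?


Formula: Real value = nominal / (1 + inflation)^years
Price level: (1 + 0.0551)^8 = 1.535851
Real value = $75,750.00 / 1.535851 = $49,321.20

$49,321.20


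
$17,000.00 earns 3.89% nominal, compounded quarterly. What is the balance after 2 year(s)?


Formula: FV = P * (1 + r/m)^(m*t)
Period rate: r/m = 0.0389 / 4 = 0.009725
Total periods: m*t = 4 * 2 = 8
Growth factor: (1 + 0.009725)^8 = 1.0805
FV = $17,000.00 * 1.0805 = $18,368.50

$18,368.50


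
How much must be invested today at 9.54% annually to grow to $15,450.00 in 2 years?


Formula: PV = FV / (1 + r)^n
Substituting: PV = $15,450.00 / (1 + 0.0954)^2
Discount factor: (1.0954)^2 = 1.199901
PV = $15,450.00 / 1.199901 = $12,876.06

$12,876.06


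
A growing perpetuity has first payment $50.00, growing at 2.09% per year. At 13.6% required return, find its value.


Formula: PV = C / (r - g)
Spread: r - g = 0.136 - 0.0209 = 0.1151
Substituting: PV = $50.00 / 0.1151
PV = $434.40

$434.40


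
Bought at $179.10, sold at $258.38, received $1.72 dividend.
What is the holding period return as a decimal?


Formula: HPR = (P1 - P0 + D) / P0
Gain: $258.38 - $179.10 + $1.72 = $81.00
HPR = $81.00 / $179.10 = 0.4523

0.4523


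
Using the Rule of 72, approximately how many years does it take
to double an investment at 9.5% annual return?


Formula: Years ≈ 72 / r
Substituting: Years ≈ 72 / 9.5
Years ≈ 7.6

7.6 years


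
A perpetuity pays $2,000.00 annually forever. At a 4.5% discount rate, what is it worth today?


Formula: PV = C / r
Substituting: PV = $2,000.00 / 0.045
PV = $44,444.44

$44,444.44


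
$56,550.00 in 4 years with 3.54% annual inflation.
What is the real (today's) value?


Formula: Real value = nominal / (1 + inflation)^years
Price level: (1 + 0.0354)^4 = 1.149298
Real value = $56,550.00 / 1.149298 = $49,203.95

$49,203.95


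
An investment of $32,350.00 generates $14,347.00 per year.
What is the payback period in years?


Formula: Payback = investment / annual cash flow
Substituting: Payback = $32,350.00 / $14,347.00
Payback = 2.2548 years

2.2548 years


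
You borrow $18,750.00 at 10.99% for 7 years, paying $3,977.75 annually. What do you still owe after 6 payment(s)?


Formula: Balance = PV*(1+r)^k - PMT*((1+r)^k - 1)/r
Growth: (1 + 0.1099)^6 = 1.869404
Accumulated factor: ((1+r)^k - 1)/r = 7.910862
Balance = $18,750.00 * 1.869404 - $3,977.75 * 7.910862
Balance = $3,583.89

$3,583.89


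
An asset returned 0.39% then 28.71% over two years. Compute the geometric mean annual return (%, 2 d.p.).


Formula: Geometric mean = ((1+r1)*(1+r2))^(1/2) - 1
Product: (1 + 0.0039) * (1 + 0.2871) = 1.0039 * 1.2871 = 1.29212
Square root: 1.29212^0.5 = 1.136714
Geometric mean = 1.136714 - 1 = 0.136714
As percentage: 13.67%

13.67%


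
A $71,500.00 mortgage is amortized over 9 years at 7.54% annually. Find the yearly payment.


Formula: PMT = PV * r / (1 - (1+r)^(-n))
Denominator: 1 - (1 + 0.0754)^(-9) = 0.48016
Numerator: $71,500.00 * 0.0754 = 5391.1
PMT = 5391.1 / 0.48016 = $11,227.72

$11,227.72


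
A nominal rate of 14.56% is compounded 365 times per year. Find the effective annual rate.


Formula: EAR = (1 + r/m)^m - 1
Period rate: r/m = 0.1456 / 365 = 0.000399
Compounding: (1 + 0.000399)^365 = 1.1567
EAR = 1.1567 - 1 = 0.1567

0.1567


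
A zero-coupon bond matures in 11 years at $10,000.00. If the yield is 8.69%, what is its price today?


Formula: Price = FV / (1 + r)^n
Substituting: Price = $10,000.00 / (1 + 0.0869)^11
Discount factor: (1.0869)^11 = 2.500838
Price = $10,000.00 / 2.500838 = $3,998.66

$3,998.66


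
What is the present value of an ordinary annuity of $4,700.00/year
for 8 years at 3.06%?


Formula: PV = PMT * (1 - (1+r)^(-n)) / r
Discount factor: (1 + 0.0306)^(-8) = 0.78574
Bracket: 1 - 0.78574 = 0.21426
PV = $4,700.00 * 0.21426 / 0.0306 = $32,909.21

$32,909.21


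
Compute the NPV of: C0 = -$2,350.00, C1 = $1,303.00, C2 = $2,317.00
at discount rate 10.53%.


Formula: NPV = C0 + C1/(1+r) + C2/(1+r)^2
Discount C1: $1,303.00 / (1 + 0.1053) = $1,178.87
Discount C2: $2,317.00 / (1 + 0.1053)^2 = $1,896.56
NPV = -$2,350.00 + $1,178.87 + $1,896.56 = $725.42

$725.42


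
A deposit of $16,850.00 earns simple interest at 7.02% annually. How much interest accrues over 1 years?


Formula: I = P * r * t
Substituting: I = $16,850.00 * 0.0702 * 1
Step: I = $16,850.00 * 0.0702
I = $1,182.87

$1,182.87


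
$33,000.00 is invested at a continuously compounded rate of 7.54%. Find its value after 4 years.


Formula: FV = P * e^(r*t)
Exponent: r*t = 0.0754 * 4 = 0.3016
e^(0.3016) = 1.35202
FV = $33,000.00 * 1.35202 = $44,616.67

$44,616.67


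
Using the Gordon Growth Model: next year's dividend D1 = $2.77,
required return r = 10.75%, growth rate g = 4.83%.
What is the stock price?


Formula: P = D1 / (r - g)
Spread: r - g = 0.1075 - 0.0483 = 0.0592
Substituting: P = $2.77 / 0.0592
P = $46.79

$46.79


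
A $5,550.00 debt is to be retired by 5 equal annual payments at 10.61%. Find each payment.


Formula: PMT = PV * r / (1 - (1+r)^(-n))
Denominator: 1 - (1 + 0.1061)^(-5) = 0.396012
Numerator: $5,550.00 * 0.1061 = 588.855
PMT = 588.855 / 0.396012 = $1,486.96

$1,486.96


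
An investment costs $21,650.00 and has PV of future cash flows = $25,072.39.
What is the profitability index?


Formula: PI = PV(cash flows) / initial investment
Substituting: PI = $25,072.39 / $21,650.00
PI = 1.1581

1.1581


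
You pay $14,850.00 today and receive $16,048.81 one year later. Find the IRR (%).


Formula: IRR = C1/C0 - 1
Substituting: IRR = $16,048.81 / $14,850.00 - 1
Ratio: 1.080728 - 1 = 0.080728
IRR = 8.0728%

8.0728%


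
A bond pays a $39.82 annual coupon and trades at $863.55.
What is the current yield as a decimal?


Formula: Current yield = annual coupon / price
Substituting: CY = $39.82 / $863.55
CY = 0.046112

0.046112


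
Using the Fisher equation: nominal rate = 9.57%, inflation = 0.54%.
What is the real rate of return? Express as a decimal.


Formula: (1 + r_real) = (1 + r_nom) / (1 + inflation)
Substituting: (1 + r_real) = 1.0957 / 1.0054
(1 + r_real) = 1.089815
r_real = 1.089815 - 1 = 0.089815

0.089815


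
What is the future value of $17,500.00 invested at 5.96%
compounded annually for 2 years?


Formula: FV = P * (1 + r)^n
Substituting: FV = $17,500.00 * (1 + 0.0596)^2
Growth factor: (1.0596)^2 = 1.122752
FV = $17,500.00 * 1.122752 = $19,648.16

$19,648.16


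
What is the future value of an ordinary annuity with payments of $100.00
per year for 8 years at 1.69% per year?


Formula: FV = PMT * ((1+r)^n - 1) / r
Growth factor: (1 + 0.0169)^8 = 1.143473
Numerator: 1.143473 - 1 = 0.143473
FV = $100.00 * 0.143473 / 0.0169 = $848.95

$848.95


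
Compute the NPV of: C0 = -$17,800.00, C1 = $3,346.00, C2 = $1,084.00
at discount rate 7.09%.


Formula: NPV = C0 + C1/(1+r) + C2/(1+r)^2
Discount C1: $3,346.00 / (1 + 0.0709) = $3,124.47
Discount C2: $1,084.00 / (1 + 0.0709)^2 = $945.22
NPV = -$17,800.00 + $3,124.47 + $945.22 = -$13,730.31

-$13,730.31


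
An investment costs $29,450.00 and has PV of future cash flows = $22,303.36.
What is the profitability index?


Formula: PI = PV(cash flows) / initial investment
Substituting: PI = $22,303.36 / $29,450.00
PI = 0.7573

0.7573


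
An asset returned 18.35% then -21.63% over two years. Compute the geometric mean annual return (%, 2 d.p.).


Formula: Geometric mean = ((1+r1)*(1+r2))^(1/2) - 1
Product: (1 + 0.1835) * (1 + -0.2163) = 1.1835 * 0.7837 = 0.927509
Square root: 0.927509^0.5 = 0.963073
Geometric mean = 0.963073 - 1 = -0.036927
As percentage: -3.69%

-3.69%


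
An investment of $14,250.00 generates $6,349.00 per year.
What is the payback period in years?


Formula: Payback = investment / annual cash flow
Substituting: Payback = $14,250.00 / $6,349.00
Payback = 2.2444 years

2.2444 years


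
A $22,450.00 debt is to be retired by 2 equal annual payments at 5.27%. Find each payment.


Formula: PMT = PV * r / (1 - (1+r)^(-n))
Denominator: 1 - (1 + 0.0527)^(-2) = 0.097617
Numerator: $22,450.00 * 0.0527 = 1183.115
PMT = 1183.115 / 0.097617 = $12,119.93

$12,119.93


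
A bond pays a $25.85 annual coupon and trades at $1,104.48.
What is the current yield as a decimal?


Formula: Current yield = annual coupon / price
Substituting: CY = $25.85 / $1,104.48
CY = 0.023405

0.023405


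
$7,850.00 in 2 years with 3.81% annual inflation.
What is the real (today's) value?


Formula: Real value = nominal / (1 + inflation)^years
Price level: (1 + 0.0381)^2 = 1.077652
Real value = $7,850.00 / 1.077652 = $7,284.36

$7,284.36


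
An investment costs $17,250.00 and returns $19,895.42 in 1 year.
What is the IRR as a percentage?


Formula: IRR = C1/C0 - 1
Substituting: IRR = $19,895.42 / $17,250.00 - 1
Ratio: 1.153358 - 1 = 0.153358
IRR = 15.3358%

15.3358%


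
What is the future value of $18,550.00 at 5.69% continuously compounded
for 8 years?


Formula: FV = P * e^(r*t)
Exponent: r*t = 0.0569 * 8 = 0.4552
e^(0.4552) = 1.576489
FV = $18,550.00 * 1.576489 = $29,243.86

$29,243.86


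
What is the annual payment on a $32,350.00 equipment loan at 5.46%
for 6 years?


Formula: PMT = PV * r / (1 - (1+r)^(-n))
Denominator: 1 - (1 + 0.0546)^(-6) = 0.273102
Numerator: $32,350.00 * 0.0546 = 1766.31
PMT = 1766.31 / 0.273102 = $6,467.58

$6,467.58


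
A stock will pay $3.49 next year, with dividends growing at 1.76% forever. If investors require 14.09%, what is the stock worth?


Formula: P = D1 / (r - g)
Spread: r - g = 0.1409 - 0.0176 = 0.1233
Substituting: P = $3.49 / 0.1233
P = $28.30

$28.30


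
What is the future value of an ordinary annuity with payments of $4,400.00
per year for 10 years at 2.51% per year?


Formula: FV = PMT * ((1+r)^n - 1) / r
Growth factor: (1 + 0.0251)^10 = 1.281334
Numerator: 1.281334 - 1 = 0.281334
FV = $4,400.00 * 0.281334 / 0.0251 = $49,317.51

$49,317.51


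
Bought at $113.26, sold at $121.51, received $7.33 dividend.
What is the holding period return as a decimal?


Formula: HPR = (P1 - P0 + D) / P0
Gain: $121.51 - $113.26 + $7.33 = $15.58
HPR = $15.58 / $113.26 = 0.1376

0.1376


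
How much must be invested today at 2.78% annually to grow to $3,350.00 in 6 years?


Formula: PV = FV / (1 + r)^n
Substituting: PV = $3,350.00 / (1 + 0.0278)^6
Discount factor: (1.0278)^6 = 1.178831
PV = $3,350.00 / 1.178831 = $2,841.80

$2,841.80


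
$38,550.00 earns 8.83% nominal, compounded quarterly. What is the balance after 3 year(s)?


Formula: FV = P * (1 + r/m)^(m*t)
Period rate: r/m = 0.0883 / 4 = 0.022075
Total periods: m*t = 4 * 3 = 12
Growth factor: (1 + 0.022075)^12 = 1.299551
FV = $38,550.00 * 1.299551 = $50,097.67

$50,097.67


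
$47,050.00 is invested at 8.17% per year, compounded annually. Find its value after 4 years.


Formula: FV = P * (1 + r)^n
Substituting: FV = $47,050.00 * (1 + 0.0817)^4
Growth factor: (1.0817)^4 = 1.369075
FV = $47,050.00 * 1.369075 = $64,414.99

$64,414.99


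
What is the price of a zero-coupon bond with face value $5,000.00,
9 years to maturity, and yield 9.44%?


Formula: Price = FV / (1 + r)^n
Substituting: Price = $5,000.00 / (1 + 0.0944)^9
Discount factor: (1.0944)^9 = 2.252085
Price = $5,000.00 / 2.252085 = $2,220.16

$2,220.16


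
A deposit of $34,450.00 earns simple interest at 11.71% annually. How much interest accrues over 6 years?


Formula: I = P * r * t
Substituting: I = $34,450.00 * 0.1171 * 6
Step: I = $34,450.00 * 0.7026
I = $24,204.57

$24,204.57


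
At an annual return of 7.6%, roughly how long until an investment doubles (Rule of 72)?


Formula: Years ≈ 72 / r
Substituting: Years ≈ 72 / 7.6
Years ≈ 9.5

9.5 years


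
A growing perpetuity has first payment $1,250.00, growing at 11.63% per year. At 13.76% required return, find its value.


Formula: PV = C / (r - g)
Spread: r - g = 0.1376 - 0.1163 = 0.0213
Substituting: PV = $1,250.00 / 0.0213
PV = $58,685.45

$58,685.45


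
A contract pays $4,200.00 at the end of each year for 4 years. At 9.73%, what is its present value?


Formula: PV = PMT * (1 - (1+r)^(-n)) / r
Discount factor: (1 + 0.0973)^(-4) = 0.689761
Bracket: 1 - 0.689761 = 0.310239
PV = $4,200.00 * 0.310239 / 0.0973 = $13,391.62

$13,391.62


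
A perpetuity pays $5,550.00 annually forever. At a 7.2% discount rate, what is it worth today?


Formula: PV = C / r
Substituting: PV = $5,550.00 / 0.072
PV = $77,083.33

$77,083.33


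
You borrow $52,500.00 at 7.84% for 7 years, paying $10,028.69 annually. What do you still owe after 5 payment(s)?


Formula: Balance = PV*(1+r)^k - PMT*((1+r)^k - 1)/r
Growth: (1 + 0.0784)^5 = 1.458476
Accumulated factor: ((1+r)^k - 1)/r = 5.847913
Balance = $52,500.00 * 1.458476 - $10,028.69 * 5.847913
Balance = $17,923.10

$17,923.10


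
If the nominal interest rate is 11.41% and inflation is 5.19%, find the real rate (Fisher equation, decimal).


Formula: (1 + r_real) = (1 + r_nom) / (1 + inflation)
Substituting: (1 + r_real) = 1.1141 / 1.0519
(1 + r_real) = 1.059131
r_real = 1.059131 - 1 = 0.059131

0.059131


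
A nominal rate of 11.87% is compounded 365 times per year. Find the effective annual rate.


Formula: EAR = (1 + r/m)^m - 1
Period rate: r/m = 0.1187 / 365 = 0.000325
Compounding: (1 + 0.000325)^365 = 1.12601
EAR = 1.12601 - 1 = 0.12601

0.12601


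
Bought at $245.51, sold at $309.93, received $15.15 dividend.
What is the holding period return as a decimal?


Formula: HPR = (P1 - P0 + D) / P0
Gain: $309.93 - $245.51 + $15.15 = $79.57
HPR = $79.57 / $245.51 = 0.3241

0.3241


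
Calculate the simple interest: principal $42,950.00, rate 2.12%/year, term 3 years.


Formula: I = P * r * t
Substituting: I = $42,950.00 * 0.0212 * 3
Step: I = $42,950.00 * 0.0636
I = $2,731.62

$2,731.62


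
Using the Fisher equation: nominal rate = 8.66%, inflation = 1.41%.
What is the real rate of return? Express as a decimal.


Formula: (1 + r_real) = (1 + r_nom) / (1 + inflation)
Substituting: (1 + r_real) = 1.0866 / 1.0141
(1 + r_real) = 1.071492
r_real = 1.071492 - 1 = 0.071492

0.071492


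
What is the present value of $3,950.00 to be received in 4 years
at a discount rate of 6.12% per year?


Formula: PV = FV / (1 + r)^n
Substituting: PV = $3,950.00 / (1 + 0.0612)^4
Discount factor: (1.0612)^4 = 1.268204
PV = $3,950.00 / 1.268204 = $3,114.64

$3,114.64


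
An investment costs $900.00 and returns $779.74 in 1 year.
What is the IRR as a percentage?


Formula: IRR = C1/C0 - 1
Substituting: IRR = $779.74 / $900.00 - 1
Ratio: 0.866378 - 1 = -0.133622
IRR = -13.3622%

-13.3622%


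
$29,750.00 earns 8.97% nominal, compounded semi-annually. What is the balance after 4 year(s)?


Formula: FV = P * (1 + r/m)^(m*t)
Period rate: r/m = 0.0897 / 2 = 0.04485
Total periods: m*t = 2 * 4 = 8
Growth factor: (1 + 0.04485)^8 = 1.420468
FV = $29,750.00 * 1.420468 = $42,258.93

$42,258.93


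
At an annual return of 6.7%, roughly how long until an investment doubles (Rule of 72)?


Formula: Years ≈ 72 / r
Substituting: Years ≈ 72 / 6.7
Years ≈ 10.7

10.7 years


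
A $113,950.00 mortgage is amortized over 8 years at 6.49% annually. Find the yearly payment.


Formula: PMT = PV * r / (1 - (1+r)^(-n))
Denominator: 1 - (1 + 0.0649)^(-8) = 0.395315
Numerator: $113,950.00 * 0.0649 = 7395.355
PMT = 7395.355 / 0.395315 = $18,707.51

$18,707.51


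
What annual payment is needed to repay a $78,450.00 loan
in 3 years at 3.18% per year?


Formula: PMT = PV * r / (1 - (1+r)^(-n))
Denominator: 1 - (1 + 0.0318)^(-3) = 0.089639
Numerator: $78,450.00 * 0.0318 = 2494.71
PMT = 2494.71 / 0.089639 = $27,830.49

$27,830.49


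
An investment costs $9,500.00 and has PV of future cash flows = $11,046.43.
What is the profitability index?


Formula: PI = PV(cash flows) / initial investment
Substituting: PI = $11,046.43 / $9,500.00
PI = 1.1628

1.1628


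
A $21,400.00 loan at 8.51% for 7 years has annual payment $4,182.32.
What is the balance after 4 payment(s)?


Formula: Balance = PV*(1+r)^k - PMT*((1+r)^k - 1)/r
Growth: (1 + 0.0851)^4 = 1.38637
Accumulated factor: ((1+r)^k - 1)/r = 4.540184
Balance = $21,400.00 * 1.38637 - $4,182.32 * 4.540184
Balance = $10,679.81

$10,679.81


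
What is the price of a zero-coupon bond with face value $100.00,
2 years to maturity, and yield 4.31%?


Formula: Price = FV / (1 + r)^n
Substituting: Price = $100.00 / (1 + 0.0431)^2
Discount factor: (1.0431)^2 = 1.088058
Price = $100.00 / 1.088058 = $91.91

$91.91


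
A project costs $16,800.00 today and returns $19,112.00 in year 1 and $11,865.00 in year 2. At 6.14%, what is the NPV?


Formula: NPV = C0 + C1/(1+r) + C2/(1+r)^2
Discount C1: $19,112.00 / (1 + 0.0614) = $18,006.41
Discount C2: $11,865.00 / (1 + 0.0614)^2 = $10,531.97
NPV = -$16,800.00 + $18,006.41 + $10,531.97 = $11,738.38

$11,738.38


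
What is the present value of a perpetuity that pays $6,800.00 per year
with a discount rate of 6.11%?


Formula: PV = C / r
Substituting: PV = $6,800.00 / 0.0611
PV = $111,292.96

$111,292.96


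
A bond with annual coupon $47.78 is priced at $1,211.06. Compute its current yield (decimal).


Formula: Current yield = annual coupon / price
Substituting: CY = $47.78 / $1,211.06
CY = 0.039453

0.039453


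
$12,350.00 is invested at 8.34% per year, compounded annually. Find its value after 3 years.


Formula: FV = P * (1 + r)^n
Substituting: FV = $12,350.00 * (1 + 0.0834)^3
Growth factor: (1.0834)^3 = 1.271647
FV = $12,350.00 * 1.271647 = $15,704.84

$15,704.84


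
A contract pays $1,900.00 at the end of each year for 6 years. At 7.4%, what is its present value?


Formula: PV = PMT * (1 - (1+r)^(-n)) / r
Discount factor: (1 + 0.074)^(-6) = 0.65159
Bracket: 1 - 0.65159 = 0.34841
PV = $1,900.00 * 0.34841 / 0.074 = $8,945.67

$8,945.67


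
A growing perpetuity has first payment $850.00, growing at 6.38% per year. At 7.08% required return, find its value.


Formula: PV = C / (r - g)
Spread: r - g = 0.0708 - 0.0638 = 0.007
Substituting: PV = $850.00 / 0.007
PV = $121,428.57

$121,428.57


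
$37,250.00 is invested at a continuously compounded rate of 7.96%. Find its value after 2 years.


Formula: FV = P * e^(r*t)
Exponent: r*t = 0.0796 * 2 = 0.1592
e^(0.1592) = 1.172572
FV = $37,250.00 * 1.172572 = $43,678.32

$43,678.32


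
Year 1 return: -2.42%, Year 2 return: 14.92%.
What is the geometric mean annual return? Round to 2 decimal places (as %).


Formula: Geometric mean = ((1+r1)*(1+r2))^(1/2) - 1
Product: (1 + -0.0242) * (1 + 0.1492) = 0.9758 * 1.1492 = 1.121389
Square root: 1.121389^0.5 = 1.058957
Geometric mean = 1.058957 - 1 = 0.058957
As percentage: 5.90%

5.90%


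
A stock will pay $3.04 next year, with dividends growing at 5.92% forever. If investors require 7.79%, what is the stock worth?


Formula: P = D1 / (r - g)
Spread: r - g = 0.0779 - 0.0592 = 0.0187
Substituting: P = $3.04 / 0.0187
P = $162.57

$162.57


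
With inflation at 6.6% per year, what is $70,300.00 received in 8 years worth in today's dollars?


Formula: Real value = nominal / (1 + inflation)^years
Price level: (1 + 0.066)^8 = 1.667468
Real value = $70,300.00 / 1.667468 = $42,159.72

$42,159.72


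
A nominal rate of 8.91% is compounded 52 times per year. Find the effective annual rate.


Formula: EAR = (1 + r/m)^m - 1
Period rate: r/m = 0.0891 / 52 = 0.001713
Compounding: (1 + 0.001713)^52 = 1.093107
EAR = 1.093107 - 1 = 0.093107

0.093107


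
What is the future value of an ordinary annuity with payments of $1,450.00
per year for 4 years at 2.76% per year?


Formula: FV = PMT * ((1+r)^n - 1) / r
Growth factor: (1 + 0.0276)^4 = 1.115055
Numerator: 1.115055 - 1 = 0.115055
FV = $1,450.00 * 0.115055 / 0.0276 = $6,044.57

$6,044.57


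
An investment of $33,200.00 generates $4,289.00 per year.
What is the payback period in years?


Formula: Payback = investment / annual cash flow
Substituting: Payback = $33,200.00 / $4,289.00
Payback = 7.7407 years

7.7407 years


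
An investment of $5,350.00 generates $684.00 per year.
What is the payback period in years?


Formula: Payback = investment / annual cash flow
Substituting: Payback = $5,350.00 / $684.00
Payback = 7.8216 years

7.8216 years


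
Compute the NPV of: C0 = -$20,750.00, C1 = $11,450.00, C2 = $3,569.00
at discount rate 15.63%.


Formula: NPV = C0 + C1/(1+r) + C2/(1+r)^2
Discount C1: $11,450.00 / (1 + 0.1563) = $9,902.27
Discount C2: $3,569.00 / (1 + 0.1563)^2 = $2,669.35
NPV = -$20,750.00 + $9,902.27 + $2,669.35 = -$8,178.38

-$8,178.38


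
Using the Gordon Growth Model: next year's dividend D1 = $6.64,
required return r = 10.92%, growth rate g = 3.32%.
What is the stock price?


Formula: P = D1 / (r - g)
Spread: r - g = 0.1092 - 0.0332 = 0.076
Substituting: P = $6.64 / 0.076
P = $87.37

$87.37


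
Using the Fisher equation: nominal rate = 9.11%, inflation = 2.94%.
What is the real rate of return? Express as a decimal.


Formula: (1 + r_real) = (1 + r_nom) / (1 + inflation)
Substituting: (1 + r_real) = 1.0911 / 1.0294
(1 + r_real) = 1.059938
r_real = 1.059938 - 1 = 0.059938

0.059938


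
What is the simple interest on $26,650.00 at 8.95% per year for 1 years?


Formula: I = P * r * t
Substituting: I = $26,650.00 * 0.0895 * 1
Step: I = $26,650.00 * 0.0895
I = $2,385.18

$2,385.18


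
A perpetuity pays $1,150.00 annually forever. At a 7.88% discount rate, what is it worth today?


Formula: PV = C / r
Substituting: PV = $1,150.00 / 0.0788
PV = $14,593.91

$14,593.91


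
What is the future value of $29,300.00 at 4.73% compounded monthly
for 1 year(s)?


Formula: FV = P * (1 + r/m)^(m*t)
Period rate: r/m = 0.0473 / 12 = 0.003942
Total periods: m*t = 12 * 1 = 12
Growth factor: (1 + 0.003942)^12 = 1.048339
FV = $29,300.00 * 1.048339 = $30,716.33

$30,716.33


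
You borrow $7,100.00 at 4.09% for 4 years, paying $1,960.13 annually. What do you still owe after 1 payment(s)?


Formula: Balance = PV*(1+r)^k - PMT*((1+r)^k - 1)/r
Growth: (1 + 0.0409)^1 = 1.0409
Accumulated factor: ((1+r)^k - 1)/r = 1.0
Balance = $7,100.00 * 1.0409 - $1,960.13 * 1.0
Balance = $5,430.26

$5,430.26


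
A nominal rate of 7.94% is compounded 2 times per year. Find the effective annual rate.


Formula: EAR = (1 + r/m)^m - 1
Period rate: r/m = 0.0794 / 2 = 0.0397
Compounding: (1 + 0.0397)^2 = 1.080976
EAR = 1.080976 - 1 = 0.080976

0.080976


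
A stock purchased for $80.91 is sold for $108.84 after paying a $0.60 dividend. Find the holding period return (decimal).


Formula: HPR = (P1 - P0 + D) / P0
Gain: $108.84 - $80.91 + $0.60 = $28.53
HPR = $28.53 / $80.91 = 0.3526

0.3526


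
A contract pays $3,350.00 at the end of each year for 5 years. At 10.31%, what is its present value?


Formula: PV = PMT * (1 - (1+r)^(-n)) / r
Discount factor: (1 + 0.1031)^(-5) = 0.612245
Bracket: 1 - 0.612245 = 0.387755
PV = $3,350.00 * 0.387755 / 0.1031 = $12,599.20

$12,599.20


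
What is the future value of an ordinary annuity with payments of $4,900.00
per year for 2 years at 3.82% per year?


Formula: FV = PMT * ((1+r)^n - 1) / r
Growth factor: (1 + 0.0382)^2 = 1.077859
Numerator: 1.077859 - 1 = 0.077859
FV = $4,900.00 * 0.077859 / 0.0382 = $9,987.18

$9,987.18


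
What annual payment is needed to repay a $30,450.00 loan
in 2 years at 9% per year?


Formula: PMT = PV * r / (1 - (1+r)^(-n))
Denominator: 1 - (1 + 0.09)^(-2) = 0.15832
Numerator: $30,450.00 * 0.09 = 2740.5
PMT = 2740.5 / 0.15832 = $17,309.88

$17,309.88


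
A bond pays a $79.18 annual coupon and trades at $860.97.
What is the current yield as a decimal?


Formula: Current yield = annual coupon / price
Substituting: CY = $79.18 / $860.97
CY = 0.091966

0.091966


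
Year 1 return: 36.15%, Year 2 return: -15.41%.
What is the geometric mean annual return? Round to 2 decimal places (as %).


Formula: Geometric mean = ((1+r1)*(1+r2))^(1/2) - 1
Product: (1 + 0.3615) * (1 + -0.1541) = 1.3615 * 0.8459 = 1.151693
Square root: 1.151693^0.5 = 1.07317
Geometric mean = 1.07317 - 1 = 0.07317
As percentage: 7.32%

7.32%


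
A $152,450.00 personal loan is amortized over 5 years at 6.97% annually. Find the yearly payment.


Formula: PMT = PV * r / (1 - (1+r)^(-n))
Denominator: 1 - (1 + 0.0697)^(-5) = 0.286013
Numerator: $152,450.00 * 0.0697 = 10625.765
PMT = 10625.765 / 0.286013 = $37,151.28

$37,151.28


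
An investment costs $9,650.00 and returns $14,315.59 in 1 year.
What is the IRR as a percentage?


Formula: IRR = C1/C0 - 1
Substituting: IRR = $14,315.59 / $9,650.00 - 1
Ratio: 1.483481 - 1 = 0.483481
IRR = 48.3481%

48.3481%


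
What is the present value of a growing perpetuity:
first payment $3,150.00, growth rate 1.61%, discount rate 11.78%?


Formula: PV = C / (r - g)
Spread: r - g = 0.1178 - 0.0161 = 0.1017
Substituting: PV = $3,150.00 / 0.1017
PV = $30,973.45

$30,973.45


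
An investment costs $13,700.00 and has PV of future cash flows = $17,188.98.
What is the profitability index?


Formula: PI = PV(cash flows) / initial investment
Substituting: PI = $17,188.98 / $13,700.00
PI = 1.2547

1.2547


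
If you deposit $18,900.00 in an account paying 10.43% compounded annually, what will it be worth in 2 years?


Formula: FV = P * (1 + r)^n
Substituting: FV = $18,900.00 * (1 + 0.1043)^2
Growth factor: (1.1043)^2 = 1.219478
FV = $18,900.00 * 1.219478 = $23,048.14

$23,048.14


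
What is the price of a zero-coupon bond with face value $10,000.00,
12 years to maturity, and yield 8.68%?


Formula: Price = FV / (1 + r)^n
Substituting: Price = $10,000.00 / (1 + 0.0868)^12
Discount factor: (1.0868)^12 = 2.715161
Price = $10,000.00 / 2.715161 = $3,683.02

$3,683.02


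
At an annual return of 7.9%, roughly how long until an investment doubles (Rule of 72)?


Formula: Years ≈ 72 / r
Substituting: Years ≈ 72 / 7.9
Years ≈ 9.1

9.1 years


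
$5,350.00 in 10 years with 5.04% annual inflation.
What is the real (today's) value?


Formula: Real value = nominal / (1 + inflation)^years
Price level: (1 + 0.0504)^10 = 1.635111
Real value = $5,350.00 / 1.635111 = $3,271.95

$3,271.95


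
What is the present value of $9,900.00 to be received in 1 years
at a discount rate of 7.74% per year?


Formula: PV = FV / (1 + r)^n
Substituting: PV = $9,900.00 / (1 + 0.0774)^1
Discount factor: (1.0774)^1 = 1.0774
PV = $9,900.00 / 1.0774 = $9,188.79

$9,188.79


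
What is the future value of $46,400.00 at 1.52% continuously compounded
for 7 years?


Formula: FV = P * e^(r*t)
Exponent: r*t = 0.0152 * 7 = 0.1064
e^(0.1064) = 1.112267
FV = $46,400.00 * 1.112267 = $51,609.17

$51,609.17


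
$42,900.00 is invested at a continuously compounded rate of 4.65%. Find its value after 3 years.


Formula: FV = P * e^(r*t)
Exponent: r*t = 0.0465 * 3 = 0.1395
e^(0.1395) = 1.149699
FV = $42,900.00 * 1.149699 = $49,322.08

$49,322.08


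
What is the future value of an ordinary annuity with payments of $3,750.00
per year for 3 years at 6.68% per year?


Formula: FV = PMT * ((1+r)^n - 1) / r
Growth factor: (1 + 0.0668)^3 = 1.214085
Numerator: 1.214085 - 1 = 0.214085
FV = $3,750.00 * 0.214085 / 0.0668 = $12,018.23

$12,018.23


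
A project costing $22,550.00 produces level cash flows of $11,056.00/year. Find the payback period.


Formula: Payback = investment / annual cash flow
Substituting: Payback = $22,550.00 / $11,056.00
Payback = 2.0396 years

2.0396 years


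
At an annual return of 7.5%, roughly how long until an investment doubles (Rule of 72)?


Formula: Years ≈ 72 / r
Substituting: Years ≈ 72 / 7.5
Years ≈ 9.6

9.6 years
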